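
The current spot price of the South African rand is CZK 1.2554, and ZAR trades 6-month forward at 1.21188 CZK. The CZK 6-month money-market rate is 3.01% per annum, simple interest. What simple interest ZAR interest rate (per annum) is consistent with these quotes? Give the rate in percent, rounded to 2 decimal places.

10.30%

T = 6/12 years.
F/S = 1.21188/1.2554 = 0.9653338 = (growth of CZK) / (growth of ZAR).
CZK growth factor: 1 + 0.0301×6/12 = 1.015050.
That pins the ZAR growth at 1.0515016.
(1.0515016 − 1)/T = 0.103003, i.e. 10.30%.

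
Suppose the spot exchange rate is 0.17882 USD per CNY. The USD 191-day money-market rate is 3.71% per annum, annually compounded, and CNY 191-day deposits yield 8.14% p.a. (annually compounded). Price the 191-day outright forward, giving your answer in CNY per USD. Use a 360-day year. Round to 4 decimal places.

T = 191/360 years.
Growth of 1 USD over T: (1 + 0.0371)^(191/360) = 1.0195152.
CNY accumulates by (1 + 0.0814)^(191/360) = 1.0423934.
Forward (USD per CNY) = 0.17882 × 1.0195152 / 1.0423934 = 0.1748953.
Quoted the other way: 1/0.1748953 = 5.7177 CNY per USD.

5.7177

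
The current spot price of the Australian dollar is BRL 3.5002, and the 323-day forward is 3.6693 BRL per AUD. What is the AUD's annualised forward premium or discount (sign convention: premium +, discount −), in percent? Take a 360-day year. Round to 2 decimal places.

+5.38%

T = 323/360 years.
Period premium: (3.6693 − 3.5002)/3.5002 = 0.0483115.
×(1/T) gives 5.38% p.a.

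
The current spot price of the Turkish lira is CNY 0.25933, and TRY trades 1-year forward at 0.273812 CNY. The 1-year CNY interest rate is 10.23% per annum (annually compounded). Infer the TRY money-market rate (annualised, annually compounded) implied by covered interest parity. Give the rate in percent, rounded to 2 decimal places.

T = 1 year.
CIP gives F = S · g_CNY/g_TRY, so g_CNY/g_TRY = 0.273812/0.25933 = 1.0558439.
The CNY side grows by (1 + 0.1023)^1 = 1.102300.
So the TRY growth factor = 1.043999.
r = 1.043999^(1/1) − 1 = 0.043999 → 4.40%.

4.40%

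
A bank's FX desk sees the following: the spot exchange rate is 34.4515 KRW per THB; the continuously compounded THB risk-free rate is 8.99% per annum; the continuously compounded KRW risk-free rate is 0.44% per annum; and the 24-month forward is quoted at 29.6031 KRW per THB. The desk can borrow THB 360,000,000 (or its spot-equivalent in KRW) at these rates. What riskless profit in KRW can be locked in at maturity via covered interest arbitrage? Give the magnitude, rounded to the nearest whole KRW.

T = 2 years.
Invest the THB and cover forward: 360,000,000 × 1.196977943592 × 29.6031 = KRW 12,756,332,794.30.
Convert at spot and invest in KRW: 360,000,000 × 34.4515 × 1.008838833829 = KRW 12,512,163,990.12.
The quoted forward overvalues THB, so borrow KRW, buy THB at spot, deposit the THB at 8.99%, and sell the proceeds forward at 29.6031.
Profit = 12,756,332,794.30 − 12,512,163,990.12 = KRW 244,168,804.

KRW 244,168,804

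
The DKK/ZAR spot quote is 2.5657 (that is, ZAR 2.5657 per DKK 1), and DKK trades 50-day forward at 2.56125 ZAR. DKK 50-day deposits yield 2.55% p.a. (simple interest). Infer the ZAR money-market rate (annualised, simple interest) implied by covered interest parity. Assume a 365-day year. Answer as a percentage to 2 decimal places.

T = 50/365 years.
By CIP, F/S equals the ZAR-to-DKK growth ratio: 2.56125/2.5657 = 0.9982656.
DKK growth factor: 1 + 0.0255×50/365 = 1.0034932.
Hence g_ZAR = 1.0017527.
r = (1.0017527 − 1)/(50/365) = 0.012795 → 1.28%.

1.28%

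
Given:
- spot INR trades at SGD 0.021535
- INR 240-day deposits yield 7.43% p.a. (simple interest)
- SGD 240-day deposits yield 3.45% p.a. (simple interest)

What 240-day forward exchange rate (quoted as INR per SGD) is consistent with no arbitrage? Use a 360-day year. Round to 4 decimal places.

T = 240/360 years.
SGD growth factor: 1 + 0.0345×240/360 = 1.023000.
INR growth factor: 1 + 0.0743×240/360 = 1.04953333.
So F = 0.021535 × 1.023000 / 1.04953333 = 0.020990572 (SGD/INR).
Invert for INR per SGD: 1 / 0.020990572 = 47.6404.

47.6404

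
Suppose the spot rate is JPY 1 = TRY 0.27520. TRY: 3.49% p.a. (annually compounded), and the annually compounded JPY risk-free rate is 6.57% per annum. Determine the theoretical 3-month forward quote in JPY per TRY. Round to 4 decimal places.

3.6605

T = 3/12 years.
TRY accumulates by (1 + 0.0349)^(3/12) = 1.0086131.
Growth of 1 JPY over T: (1 + 0.0657)^(3/12) = 1.0160352.
Forward (TRY per JPY) = 0.2752 × 1.0086131 / 1.0160352 = 0.2731897.
Quoted the other way: 1/0.2731897 = 3.6605 JPY per TRY.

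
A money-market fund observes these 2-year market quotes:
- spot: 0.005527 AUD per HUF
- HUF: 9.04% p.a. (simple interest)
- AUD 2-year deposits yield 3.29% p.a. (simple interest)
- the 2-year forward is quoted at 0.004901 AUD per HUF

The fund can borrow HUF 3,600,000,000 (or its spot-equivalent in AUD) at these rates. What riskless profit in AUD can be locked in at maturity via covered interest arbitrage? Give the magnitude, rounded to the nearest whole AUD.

AUD 372,873

T = 2 years.
Invest the HUF and cover forward: 3,600,000,000 × 1.180800 × 0.004901 = AUD 20,833,562.88.
Convert at spot and invest in AUD: 3,600,000,000 × 0.005527 × 1.065800 = AUD 21,206,435.76.
The quoted forward undervalues HUF, so borrow HUF, convert to AUD at spot, deposit the AUD at 3.29%, and buy HUF forward at 0.004901 to cover the loan.
The gap between the two covered legs is AUD 372,873.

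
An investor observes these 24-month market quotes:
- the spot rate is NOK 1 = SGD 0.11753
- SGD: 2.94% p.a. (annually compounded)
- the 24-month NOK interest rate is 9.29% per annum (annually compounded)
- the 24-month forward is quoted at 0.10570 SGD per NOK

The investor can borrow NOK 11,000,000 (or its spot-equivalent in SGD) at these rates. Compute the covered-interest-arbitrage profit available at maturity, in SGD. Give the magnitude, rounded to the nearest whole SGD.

T = 2 years.
Keep in NOK, deliver into the forward: 11,000,000·1.19443041·0.10570 = SGD 1,388,764.24.
Swap to SGD now, deposit: 11,000,000·0.11753·1.05966436 = SGD 1,369,965.87.
The quoted forward overvalues NOK, so borrow SGD, buy NOK at spot, deposit the NOK at 9.29%, and sell the proceeds forward at 0.10570.
The gap between the two covered legs is SGD 18,798.

SGD 18,798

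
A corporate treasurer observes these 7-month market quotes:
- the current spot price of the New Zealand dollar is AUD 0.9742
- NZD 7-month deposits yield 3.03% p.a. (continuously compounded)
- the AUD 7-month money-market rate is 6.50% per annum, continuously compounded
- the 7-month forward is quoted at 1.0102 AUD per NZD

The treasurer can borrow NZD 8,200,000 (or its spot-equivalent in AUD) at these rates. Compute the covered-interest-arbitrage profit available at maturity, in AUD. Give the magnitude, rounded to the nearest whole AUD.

AUD 134,204

T = 7/12 years.
Invest the NZD and cover forward: 8,200,000 × 1.017832127 × 1.0102 = AUD 8,431,354.92.
Convert at spot and invest in AUD: 8,200,000 × 0.9742 × 1.038644676 = AUD 8,297,150.68.
The quoted forward overvalues NZD, so borrow AUD, buy NZD at spot, deposit the NZD at 3.03%, and sell the proceeds forward at 1.0102.
The gap between the two covered legs is AUD 134,204.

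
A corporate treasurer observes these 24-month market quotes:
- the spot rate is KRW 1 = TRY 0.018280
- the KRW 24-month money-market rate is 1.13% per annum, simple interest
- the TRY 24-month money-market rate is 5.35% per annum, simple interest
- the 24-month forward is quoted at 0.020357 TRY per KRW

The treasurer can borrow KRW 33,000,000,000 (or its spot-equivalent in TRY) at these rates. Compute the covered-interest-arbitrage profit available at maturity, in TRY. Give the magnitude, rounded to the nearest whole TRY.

TRY 19,176,571

T = 2 years.
Invest the KRW and cover forward: 33,000,000,000 × 1.022600 × 0.020357 = TRY 686,963,250.60.
Convert at spot and invest in TRY: 33,000,000,000 × 0.018280 × 1.107000 = TRY 667,786,680.00.
The quoted forward overvalues KRW, so borrow TRY, buy KRW at spot, deposit the KRW at 1.13%, and sell the proceeds forward at 0.020357.
The gap between the two covered legs is TRY 19,176,571.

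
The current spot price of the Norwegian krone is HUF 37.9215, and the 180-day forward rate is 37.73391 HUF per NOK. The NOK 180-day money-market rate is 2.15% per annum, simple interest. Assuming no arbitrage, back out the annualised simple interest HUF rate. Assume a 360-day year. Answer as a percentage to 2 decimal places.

T = 180/360 years.
By CIP, F/S equals the HUF-to-NOK growth ratio: 37.73391/37.9215 = 0.9950532.
NOK growth factor: 1 + 0.0215×180/360 = 1.010750.
That pins the HUF growth at 1.005750.
(1.005750 − 1)/T = 0.011500, i.e. 1.15%.

1.15%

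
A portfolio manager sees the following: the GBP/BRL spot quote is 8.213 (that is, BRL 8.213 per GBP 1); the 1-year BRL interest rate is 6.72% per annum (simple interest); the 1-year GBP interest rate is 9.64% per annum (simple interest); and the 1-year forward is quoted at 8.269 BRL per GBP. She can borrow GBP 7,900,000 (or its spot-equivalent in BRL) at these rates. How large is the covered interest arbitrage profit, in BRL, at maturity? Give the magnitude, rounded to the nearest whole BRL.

T = 1 year.
Route A — deposit GBP, sell forward: 7,900,000 × 1.096400 × 8.269 = BRL 71,622,439.64.
Route B — convert at spot, deposit BRL: 7,900,000 × 8.213 × 1.067200 = BRL 69,242,817.44.
The quoted forward overvalues GBP, so borrow BRL, buy GBP at spot, deposit the GBP at 9.64%, and sell the proceeds forward at 8.269.
Profit = 71,622,439.64 − 69,242,817.44 = BRL 2,379,622.

BRL 2,379,622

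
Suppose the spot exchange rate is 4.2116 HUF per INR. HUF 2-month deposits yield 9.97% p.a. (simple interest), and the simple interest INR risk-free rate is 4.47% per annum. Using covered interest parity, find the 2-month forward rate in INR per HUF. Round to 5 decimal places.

0.23530

T = 2/12 years.
HUF growth factor: 1 + 0.0997×2/12 = 1.0166167.
INR growth factor: 1 + 0.0447×2/12 = 1.007450.
So F = 4.2116 × 1.0166167 / 1.007450 = 4.249921 (HUF/INR).
Quoted the other way: 1/4.249921 = 0.23530 INR per HUF.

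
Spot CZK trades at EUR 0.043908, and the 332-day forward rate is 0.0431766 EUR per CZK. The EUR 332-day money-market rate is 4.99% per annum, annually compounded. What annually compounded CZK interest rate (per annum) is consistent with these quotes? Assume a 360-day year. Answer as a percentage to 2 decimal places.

6.92%

T = 332/360 years.
CIP gives F = S · g_EUR/g_CZK, so g_EUR/g_CZK = 0.0431766/0.043908 = 0.9833424.
The EUR side grows by (1 + 0.0499)^(332/360) = 1.0459311.
So the CZK growth factor = 1.0636489.
Annualise: 1.0636489^(360/332) − 1 = 0.069199 = 6.92%.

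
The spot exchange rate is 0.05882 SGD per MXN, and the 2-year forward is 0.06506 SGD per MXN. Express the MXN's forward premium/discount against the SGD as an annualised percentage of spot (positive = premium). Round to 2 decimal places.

T = 2 years.
Period premium: (0.06506 − 0.05882)/0.05882 = 0.1060864.
Annualise by dividing by T: 0.1060864 / 2 = 0.053043 → 5.30%.

+5.30%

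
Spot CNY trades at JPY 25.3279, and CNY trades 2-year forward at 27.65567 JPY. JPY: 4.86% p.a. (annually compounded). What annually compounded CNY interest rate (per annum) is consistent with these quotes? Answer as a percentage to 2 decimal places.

0.35%

T = 2 years.
By CIP, F/S equals the JPY-to-CNY growth ratio: 27.65567/25.3279 = 1.0919054.
JPY growth factor: (1 + 0.0486)^2 = 1.099562.
That pins the CNY growth at 1.0070121.
Annualise: 1.0070121^(1/2) − 1 = 0.003500 = 0.35%.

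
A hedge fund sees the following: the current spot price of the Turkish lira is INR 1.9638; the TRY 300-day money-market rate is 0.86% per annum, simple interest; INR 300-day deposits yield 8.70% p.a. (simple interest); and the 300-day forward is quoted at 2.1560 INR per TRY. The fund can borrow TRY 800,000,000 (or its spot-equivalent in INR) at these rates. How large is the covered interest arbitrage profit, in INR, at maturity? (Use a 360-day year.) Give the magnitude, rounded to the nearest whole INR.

T = 300/360 years.
Route A — deposit TRY, sell forward: 800,000,000 × 1.007166666667 × 2.1560 = INR 1,737,161,066.67.
Route B — convert at spot, deposit INR: 800,000,000 × 1.9638 × 1.072500 = INR 1,684,940,400.00.
The quoted forward overvalues TRY, so borrow INR, buy TRY at spot, deposit the TRY at 0.86%, and sell the proceeds forward at 2.1560.
The gap between the two covered legs is INR 52,220,667.

INR 52,220,667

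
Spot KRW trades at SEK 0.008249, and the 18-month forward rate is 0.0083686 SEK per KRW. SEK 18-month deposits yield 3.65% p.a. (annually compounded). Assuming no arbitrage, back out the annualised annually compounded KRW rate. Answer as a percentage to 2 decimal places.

2.66%

T = 18/12 years.
F/S = 0.0083686/0.008249 = 1.0144987 = (growth of SEK) / (growth of KRW).
The SEK side grows by (1 + 0.0365)^(18/12) = 1.0552466.
So the KRW growth factor = 1.0401656.
r = 1.0401656^(12/18) − 1 = 0.026601 → 2.66%.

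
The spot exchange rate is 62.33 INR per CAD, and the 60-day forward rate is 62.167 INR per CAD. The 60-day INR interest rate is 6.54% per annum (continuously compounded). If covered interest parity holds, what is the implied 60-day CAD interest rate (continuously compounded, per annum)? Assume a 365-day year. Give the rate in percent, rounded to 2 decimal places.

8.13%

T = 60/365 years.
CIP gives F = S · g_INR/g_CAD, so g_INR/g_CAD = 62.167/62.33 = 0.9973849.
INR growth factor: e^(0.0654×60/365) = 1.0108087.
Hence g_CAD = 1.013459.
Take logs: ln 1.013459 / (60/365) = 0.081329, so 8.13%.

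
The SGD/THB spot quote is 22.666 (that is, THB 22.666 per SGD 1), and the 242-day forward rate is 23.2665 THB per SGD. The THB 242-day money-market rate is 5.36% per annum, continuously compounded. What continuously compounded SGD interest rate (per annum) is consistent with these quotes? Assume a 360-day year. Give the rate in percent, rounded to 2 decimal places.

1.47%

T = 242/360 years.
By CIP, F/S equals the THB-to-SGD growth ratio: 23.2665/22.666 = 1.0264934.
The THB side grows by e^(0.0536×242/360) = 1.0366881.
Hence g_SGD = 1.0099316.
r = ln(1.0099316)/(242/360) = 0.014701 → 1.47%.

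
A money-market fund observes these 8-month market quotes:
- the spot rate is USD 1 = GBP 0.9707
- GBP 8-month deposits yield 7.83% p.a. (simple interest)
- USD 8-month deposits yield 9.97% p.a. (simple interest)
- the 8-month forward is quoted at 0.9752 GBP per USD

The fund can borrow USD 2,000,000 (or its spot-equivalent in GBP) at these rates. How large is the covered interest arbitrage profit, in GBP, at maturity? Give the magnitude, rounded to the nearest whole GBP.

T = 8/12 years.
Keep in USD, deliver into the forward: 2,000,000·1.066466667·0.9752 = GBP 2,080,036.59.
Swap to GBP now, deposit: 2,000,000·0.9707·1.052200 = GBP 2,042,741.08.
The quoted forward overvalues USD, so borrow GBP, buy USD at spot, deposit the USD at 9.97%, and sell the proceeds forward at 0.9752.
The gap between the two covered legs is GBP 37,296.

GBP 37,296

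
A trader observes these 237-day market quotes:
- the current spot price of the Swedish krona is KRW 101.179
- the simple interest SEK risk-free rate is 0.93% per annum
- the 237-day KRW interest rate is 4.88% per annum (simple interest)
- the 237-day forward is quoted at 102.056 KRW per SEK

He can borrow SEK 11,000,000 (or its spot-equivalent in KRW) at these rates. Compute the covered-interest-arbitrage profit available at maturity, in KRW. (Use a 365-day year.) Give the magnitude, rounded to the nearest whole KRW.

T = 237/365 years.
Invest the SEK and cover forward: 11,000,000 × 1.006038630137 × 102.056 = KRW 1,129,395,062.81.
Convert at spot and invest in KRW: 11,000,000 × 101.179 × 1.031686575342 = KRW 1,148,235,176.07.
The quoted forward undervalues SEK, so borrow SEK, convert to KRW at spot, deposit the KRW at 4.88%, and buy SEK forward at 102.056 to cover the loan.
Arbitrage profit = |1,129,395,062.81 − 1,148,235,176.07| = KRW 18,840,113.

KRW 18,840,113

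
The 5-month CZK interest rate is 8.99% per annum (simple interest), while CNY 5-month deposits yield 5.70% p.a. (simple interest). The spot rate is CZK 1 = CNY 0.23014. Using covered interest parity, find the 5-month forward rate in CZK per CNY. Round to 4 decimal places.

4.4034

T = 5/12 years.
Growth of 1 CNY over T: 1 + 0.0570×5/12 = 1.023750.
Growth of 1 CZK over T: 1 + 0.0899×5/12 = 1.0374583.
CIP: F = S · (grow CNY)/(grow CZK) = 0.23014 × 1.023750/1.0374583 = 0.2270991 CNY per CZK.
Invert for CZK per CNY: 1 / 0.2270991 = 4.4034.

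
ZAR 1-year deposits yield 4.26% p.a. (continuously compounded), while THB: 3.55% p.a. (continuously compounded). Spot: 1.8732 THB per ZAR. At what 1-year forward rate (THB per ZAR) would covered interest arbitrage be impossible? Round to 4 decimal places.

T = 1 year.
THB growth factor: e^(0.0355×1) = 1.0361376.
ZAR growth factor: e^(0.0426×1) = 1.0435204.
CIP: F = S · (grow THB)/(grow ZAR) = 1.8732 × 1.0361376/1.0435204 = 1.859947 THB per ZAR.

1.8599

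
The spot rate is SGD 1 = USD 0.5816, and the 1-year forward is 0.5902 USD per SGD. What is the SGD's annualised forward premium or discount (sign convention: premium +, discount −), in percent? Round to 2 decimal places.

T = 1 year.
Period premium: (0.5902 − 0.5816)/0.5816 = 0.0147868.
Annualise by dividing by T: 0.0147868 / 1 = 0.014787 → 1.48%.

+1.48%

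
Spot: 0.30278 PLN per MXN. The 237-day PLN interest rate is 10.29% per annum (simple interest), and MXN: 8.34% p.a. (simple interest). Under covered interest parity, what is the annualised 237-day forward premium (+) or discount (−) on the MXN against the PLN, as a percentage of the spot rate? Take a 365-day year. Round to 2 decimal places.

T = 237/365 years.
No-arbitrage forward: 0.30278 × 1.0668145 / 1.0541529 = 0.30641674 PLN/MXN.
Annualised premium = (F − S)/S × (1/T) = (0.30641674 − 0.30278)/0.30278 ÷ (237/365) = 1.85%.

+1.85%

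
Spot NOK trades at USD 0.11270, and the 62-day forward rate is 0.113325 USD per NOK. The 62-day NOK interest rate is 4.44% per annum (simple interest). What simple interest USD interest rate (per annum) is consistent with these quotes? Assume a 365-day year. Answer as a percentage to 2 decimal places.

7.73%

T = 62/365 years.
By CIP, F/S equals the USD-to-NOK growth ratio: 0.113325/0.1127 = 1.0055457.
NOK growth factor: 1 + 0.0444×62/365 = 1.0075419.
So the USD growth factor = 1.0131294.
(1.0131294 − 1)/T = 0.077294, i.e. 7.73%.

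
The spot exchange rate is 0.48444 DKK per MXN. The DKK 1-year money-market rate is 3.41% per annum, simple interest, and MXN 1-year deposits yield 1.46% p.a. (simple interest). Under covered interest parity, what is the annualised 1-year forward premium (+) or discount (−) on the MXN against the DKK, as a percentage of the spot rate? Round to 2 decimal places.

+1.92%

T = 1 year.
F = S · g_DKK/g_MXN = 0.48444 × 1.034100/1.014600 = 0.49375064.
(F − S)/S ÷ T = (0.49375064 − 0.48444)/0.48444/1 = 0.019219 → 1.92%.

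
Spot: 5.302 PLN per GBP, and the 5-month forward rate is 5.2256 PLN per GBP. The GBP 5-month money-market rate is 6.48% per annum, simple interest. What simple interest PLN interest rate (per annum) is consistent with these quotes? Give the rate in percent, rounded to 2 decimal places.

T = 5/12 years.
By CIP, F/S equals the PLN-to-GBP growth ratio: 5.2256/5.302 = 0.9855903.
GBP growth factor: 1 + 0.0648×5/12 = 1.027000.
Hence g_PLN = 1.0122012.
(1.0122012 − 1)/T = 0.029283, i.e. 2.93%.

2.93%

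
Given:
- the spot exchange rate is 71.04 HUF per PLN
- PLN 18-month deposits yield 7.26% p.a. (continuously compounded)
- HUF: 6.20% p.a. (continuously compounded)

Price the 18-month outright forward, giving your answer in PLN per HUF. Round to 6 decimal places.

T = 18/12 years.
HUF growth factor: e^(0.0620×18/12) = 1.0974617.
PLN growth factor: e^(0.0726×18/12) = 1.1150508.
Forward (HUF per PLN) = 71.04 × 1.0974617 / 1.1150508 = 69.91940.
Invert for PLN per HUF: 1 / 69.91940 = 0.014302.

0.014302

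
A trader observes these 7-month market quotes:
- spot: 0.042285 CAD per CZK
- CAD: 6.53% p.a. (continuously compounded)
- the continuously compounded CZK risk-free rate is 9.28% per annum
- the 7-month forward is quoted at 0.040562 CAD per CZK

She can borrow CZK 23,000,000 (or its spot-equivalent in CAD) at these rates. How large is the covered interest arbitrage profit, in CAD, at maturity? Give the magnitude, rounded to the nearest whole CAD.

CAD 25,496

T = 7/12 years.
Keep in CZK, deliver into the forward: 23,000,000·1.05562534·0.040562 = CAD 984,820.33.
Swap to CAD now, deposit: 23,000,000·0.042285·1.03882645 = CAD 1,010,315.86.
The quoted forward undervalues CZK, so borrow CZK, convert to CAD at spot, deposit the CAD at 6.53%, and buy CZK forward at 0.040562 to cover the loan.
Arbitrage profit = |984,820.33 − 1,010,315.86| = CAD 25,496.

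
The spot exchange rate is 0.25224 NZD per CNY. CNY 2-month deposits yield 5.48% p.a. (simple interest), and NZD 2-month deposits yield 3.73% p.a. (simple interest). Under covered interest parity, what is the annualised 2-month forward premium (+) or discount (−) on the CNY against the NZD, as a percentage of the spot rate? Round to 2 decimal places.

T = 2/12 years.
No-arbitrage forward: 0.25224 × 1.0062167 / 1.0091333 = 0.25151098 NZD/CNY.
Annualised premium = (F − S)/S × (1/T) = (0.25151098 − 0.25224)/0.25224 ÷ (2/12) = -1.73%.

-1.73%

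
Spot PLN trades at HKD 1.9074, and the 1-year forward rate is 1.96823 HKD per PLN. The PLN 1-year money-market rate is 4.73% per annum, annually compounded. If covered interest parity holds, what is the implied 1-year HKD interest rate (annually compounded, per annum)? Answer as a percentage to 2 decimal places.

T = 1 year.
By CIP, F/S equals the HKD-to-PLN growth ratio: 1.96823/1.9074 = 1.0318916.
PLN growth factor: (1 + 0.0473)^1 = 1.047300.
That pins the HKD growth at 1.0807001.
r = 1.0807001^(1/1) − 1 = 0.080700 → 8.07%.

8.07%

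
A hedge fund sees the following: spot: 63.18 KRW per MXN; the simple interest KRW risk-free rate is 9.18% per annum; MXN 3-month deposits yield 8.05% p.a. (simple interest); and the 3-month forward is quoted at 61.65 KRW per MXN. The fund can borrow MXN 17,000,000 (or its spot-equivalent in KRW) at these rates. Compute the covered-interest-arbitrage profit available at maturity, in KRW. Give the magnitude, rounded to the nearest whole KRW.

T = 3/12 years.
Invest the MXN and cover forward: 17,000,000 × 1.020125 × 61.65 = KRW 1,069,142,006.25.
Convert at spot and invest in KRW: 17,000,000 × 63.18 × 1.022950 = KRW 1,098,709,677.00.
The quoted forward undervalues MXN, so borrow MXN, convert to KRW at spot, deposit the KRW at 9.18%, and buy MXN forward at 61.65 to cover the loan.
Arbitrage profit = |1,069,142,006.25 − 1,098,709,677.00| = KRW 29,567,671.

KRW 29,567,671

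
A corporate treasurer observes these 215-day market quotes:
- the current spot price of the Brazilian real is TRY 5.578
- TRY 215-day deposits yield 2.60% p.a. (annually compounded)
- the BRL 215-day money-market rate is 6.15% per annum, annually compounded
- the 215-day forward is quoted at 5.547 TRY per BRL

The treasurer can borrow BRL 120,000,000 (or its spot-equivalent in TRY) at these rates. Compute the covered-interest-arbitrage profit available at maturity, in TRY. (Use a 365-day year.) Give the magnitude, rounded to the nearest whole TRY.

TRY 9,900,085

T = 215/365 years.
Invest the BRL and cover forward: 120,000,000 × 1.03578100981 × 5.547 = TRY 689,457,271.37.
Convert at spot and invest in TRY: 120,000,000 × 5.578 × 1.01523423338 = TRY 679,557,186.46.
The quoted forward overvalues BRL, so borrow TRY, buy BRL at spot, deposit the BRL at 6.15%, and sell the proceeds forward at 5.547.
Arbitrage profit = |689,457,271.37 − 679,557,186.46| = TRY 9,900,085.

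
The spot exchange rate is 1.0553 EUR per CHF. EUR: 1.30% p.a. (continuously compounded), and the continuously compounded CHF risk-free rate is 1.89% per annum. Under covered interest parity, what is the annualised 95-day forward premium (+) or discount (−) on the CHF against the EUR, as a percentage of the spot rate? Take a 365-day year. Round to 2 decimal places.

-0.59%

T = 95/365 years.
CIP forward (EUR per CHF) = 1.0553 × 1.0033893/1.0049313 = 1.0536807.
Annualised premium = (F − S)/S × (1/T) = (1.0536807 − 1.0553)/1.0553 ÷ (95/365) = -0.59%.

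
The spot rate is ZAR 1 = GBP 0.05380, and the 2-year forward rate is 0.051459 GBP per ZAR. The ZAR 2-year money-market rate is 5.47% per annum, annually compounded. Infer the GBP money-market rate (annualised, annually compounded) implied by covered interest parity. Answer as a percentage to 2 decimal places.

3.15%

T = 2 years.
F/S = 0.051459/0.0538 = 0.9564870 = (growth of GBP) / (growth of ZAR).
ZAR growth factor: (1 + 0.0547)^2 = 1.1123921.
That pins the GBP growth at 1.0639886.
r = 1.0639886^(1/2) − 1 = 0.031498 → 3.15%.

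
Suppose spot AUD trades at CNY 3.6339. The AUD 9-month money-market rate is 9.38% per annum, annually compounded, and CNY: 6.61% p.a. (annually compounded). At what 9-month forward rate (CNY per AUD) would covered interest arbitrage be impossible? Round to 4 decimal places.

3.5647

T = 9/12 years.
Growth of 1 CNY over T: (1 + 0.0661)^(9/12) = 1.0491763.
AUD accumulates by (1 + 0.0938)^(9/12) = 1.0695558.
So F = 3.6339 × 1.0491763 / 1.0695558 = 3.564659 (CNY/AUD).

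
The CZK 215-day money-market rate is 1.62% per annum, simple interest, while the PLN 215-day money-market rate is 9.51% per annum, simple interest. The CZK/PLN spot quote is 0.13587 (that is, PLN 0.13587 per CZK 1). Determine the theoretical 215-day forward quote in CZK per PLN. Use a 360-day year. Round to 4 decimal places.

7.0318

T = 215/360 years.
Growth of 1 PLN over T: 1 + 0.0951×215/360 = 1.0567958.
CZK accumulates by 1 + 0.0162×215/360 = 1.009675.
Forward (PLN per CZK) = 0.13587 × 1.0567958 / 1.009675 = 0.1422110.
Quoted the other way: 1/0.1422110 = 7.0318 CZK per PLN.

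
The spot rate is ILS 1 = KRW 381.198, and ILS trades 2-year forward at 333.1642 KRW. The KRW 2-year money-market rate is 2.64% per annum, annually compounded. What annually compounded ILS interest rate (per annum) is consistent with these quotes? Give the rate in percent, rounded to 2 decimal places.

T = 2 years.
By CIP, F/S equals the KRW-to-ILS growth ratio: 333.1642/381.198 = 0.8739925.
KRW growth factor: (1 + 0.0264)^2 = 1.053497.
That pins the ILS growth at 1.2053845.
Annualise: 1.2053845^(1/2) − 1 = 0.097900 = 9.79%.

9.79%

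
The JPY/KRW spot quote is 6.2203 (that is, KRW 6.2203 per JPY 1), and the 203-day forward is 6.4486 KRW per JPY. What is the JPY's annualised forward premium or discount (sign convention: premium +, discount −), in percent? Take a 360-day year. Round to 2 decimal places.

T = 203/360 years.
JPY trades forward at +3.67024% vs spot over the period.
Annualise by dividing by T: 0.0367024 / (203/360) = 0.065088 → 6.51%.

+6.51%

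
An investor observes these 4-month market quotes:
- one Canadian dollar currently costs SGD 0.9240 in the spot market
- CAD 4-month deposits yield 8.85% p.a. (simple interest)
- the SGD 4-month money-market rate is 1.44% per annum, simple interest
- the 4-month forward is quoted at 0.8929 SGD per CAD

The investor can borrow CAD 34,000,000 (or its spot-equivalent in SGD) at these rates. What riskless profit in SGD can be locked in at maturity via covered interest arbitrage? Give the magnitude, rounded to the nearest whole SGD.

T = 4/12 years.
Invest the CAD and cover forward: 34,000,000 × 1.029500 × 0.8929 = SGD 31,254,178.70.
Convert at spot and invest in SGD: 34,000,000 × 0.9240 × 1.004800 = SGD 31,566,796.80.
The quoted forward undervalues CAD, so borrow CAD, convert to SGD at spot, deposit the SGD at 1.44%, and buy CAD forward at 0.8929 to cover the loan.
Arbitrage profit = |31,254,178.70 − 31,566,796.80| = SGD 312,618.

SGD 312,618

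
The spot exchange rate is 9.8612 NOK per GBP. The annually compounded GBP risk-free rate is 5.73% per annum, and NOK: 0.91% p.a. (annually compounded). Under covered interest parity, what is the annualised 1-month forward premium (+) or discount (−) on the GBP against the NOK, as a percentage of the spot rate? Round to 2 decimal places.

-4.66%

T = 1/12 years.
F = S · g_NOK/g_GBP = 9.8612 × 1.0007552/1.004654 = 9.8229313.
(F − S)/S ÷ T = (9.8229313 − 9.8612)/9.8612/(1/12) = -0.046569 → -4.66%.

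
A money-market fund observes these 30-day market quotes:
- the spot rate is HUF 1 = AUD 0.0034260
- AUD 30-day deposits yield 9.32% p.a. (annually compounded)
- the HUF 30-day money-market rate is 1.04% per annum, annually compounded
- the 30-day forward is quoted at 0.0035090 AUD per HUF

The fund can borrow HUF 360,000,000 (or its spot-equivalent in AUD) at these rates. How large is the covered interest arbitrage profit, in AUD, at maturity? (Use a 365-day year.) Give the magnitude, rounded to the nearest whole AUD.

T = 30/365 years.
Keep in HUF, deliver into the forward: 360,000,000·1.000850742·0.0035090 = AUD 1,264,314.69.
Swap to AUD now, deposit: 360,000,000·0.0034260·1.007350928 = AUD 1,242,426.34.
The quoted forward overvalues HUF, so borrow AUD, buy HUF at spot, deposit the HUF at 1.04%, and sell the proceeds forward at 0.0035090.
Profit = 1,264,314.69 − 1,242,426.34 = AUD 21,888.

AUD 21,888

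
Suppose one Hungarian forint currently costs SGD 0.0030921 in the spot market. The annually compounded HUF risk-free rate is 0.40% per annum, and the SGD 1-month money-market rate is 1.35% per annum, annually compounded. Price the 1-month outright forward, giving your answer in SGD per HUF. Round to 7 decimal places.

0.0030945

T = 1/12 years.
Growth of 1 SGD over T: (1 + 0.0135)^(1/12) = 1.0011181.
HUF growth factor: (1 + 0.0040)^(1/12) = 1.0003327.
Forward (SGD per HUF) = 0.0030921 × 1.0011181 / 1.0003327 = 0.003094528.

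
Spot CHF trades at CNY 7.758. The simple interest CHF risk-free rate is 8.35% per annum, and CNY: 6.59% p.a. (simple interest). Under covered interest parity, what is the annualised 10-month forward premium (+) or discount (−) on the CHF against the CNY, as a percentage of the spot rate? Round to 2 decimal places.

T = 10/12 years.
No-arbitrage forward: 7.758 × 1.0549167 / 1.0695833 = 7.651619 CNY/CHF.
(F − S)/S ÷ T = (7.651619 − 7.758)/7.758/(10/12) = -0.016455 → -1.65%.

-1.65%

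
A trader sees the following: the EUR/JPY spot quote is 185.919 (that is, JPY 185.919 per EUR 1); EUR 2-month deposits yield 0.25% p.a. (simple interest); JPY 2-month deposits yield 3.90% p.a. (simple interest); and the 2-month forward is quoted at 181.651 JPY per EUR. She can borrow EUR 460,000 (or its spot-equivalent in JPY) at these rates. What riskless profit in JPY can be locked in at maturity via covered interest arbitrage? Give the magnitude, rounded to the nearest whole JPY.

T = 2/12 years.
Invest the EUR and cover forward: 460,000 × 1.0004166667 × 181.651 = JPY 83,594,276.44.
Convert at spot and invest in JPY: 460,000 × 185.919 × 1.006500 = JPY 86,078,637.81.
The quoted forward undervalues EUR, so borrow EUR, convert to JPY at spot, deposit the JPY at 3.90%, and buy EUR forward at 181.651 to cover the loan.
Arbitrage profit = |83,594,276.44 − 86,078,637.81| = JPY 2,484,361.

JPY 2,484,361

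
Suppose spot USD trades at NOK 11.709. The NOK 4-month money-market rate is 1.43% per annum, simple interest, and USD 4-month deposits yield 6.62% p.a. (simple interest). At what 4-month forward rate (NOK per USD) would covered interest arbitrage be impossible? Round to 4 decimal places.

T = 4/12 years.
NOK accumulates by 1 + 0.0143×4/12 = 1.00476667.
Growth of 1 USD over T: 1 + 0.0662×4/12 = 1.02206667.
CIP: F = S · (grow NOK)/(grow USD) = 11.709 × 1.00476667/1.02206667 = 11.510808 NOK per USD.

11.5108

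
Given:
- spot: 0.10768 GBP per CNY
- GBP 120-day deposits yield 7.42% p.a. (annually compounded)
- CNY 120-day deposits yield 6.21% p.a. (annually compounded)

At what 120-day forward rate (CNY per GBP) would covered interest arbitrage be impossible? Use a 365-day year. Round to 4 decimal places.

9.2523

T = 120/365 years.
Growth of 1 GBP over T: (1 + 0.0742)^(120/365) = 1.023811.
CNY accumulates by (1 + 0.0621)^(120/365) = 1.0200051.
So F = 0.10768 × 1.023811 / 1.0200051 = 0.1080818 (GBP/CNY).
Quoted the other way: 1/0.1080818 = 9.2523 CNY per GBP.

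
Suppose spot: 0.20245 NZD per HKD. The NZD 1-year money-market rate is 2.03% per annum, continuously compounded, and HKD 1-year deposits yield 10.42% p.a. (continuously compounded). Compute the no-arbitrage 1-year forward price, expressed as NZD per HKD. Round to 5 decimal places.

T = 1 year.
Growth of 1 NZD over T: e^(0.0203×1) = 1.0205074.
Growth of 1 HKD over T: e^(0.1042×1) = 1.1098224.
CIP: F = S · (grow NZD)/(grow HKD) = 0.20245 × 1.0205074/1.1098224 = 0.1861575 NZD per HKD.

0.18616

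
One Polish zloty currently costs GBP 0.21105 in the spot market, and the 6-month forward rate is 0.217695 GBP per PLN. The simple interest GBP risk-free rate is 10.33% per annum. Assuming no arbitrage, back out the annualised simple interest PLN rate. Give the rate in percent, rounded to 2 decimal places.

T = 6/12 years.
F/S = 0.217695/0.21105 = 1.0314854 = (growth of GBP) / (growth of PLN).
The GBP side grows by 1 + 0.1033×6/12 = 1.051650.
Hence g_PLN = 1.0195491.
r = (1.0195491 − 1)/(6/12) = 0.039098 → 3.91%.

3.91%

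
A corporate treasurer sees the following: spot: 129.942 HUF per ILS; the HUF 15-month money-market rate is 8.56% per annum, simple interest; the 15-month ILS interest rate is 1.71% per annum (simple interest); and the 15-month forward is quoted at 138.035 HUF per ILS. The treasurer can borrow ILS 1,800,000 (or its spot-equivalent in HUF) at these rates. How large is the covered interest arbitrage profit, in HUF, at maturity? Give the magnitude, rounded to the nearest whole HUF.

T = 15/12 years.
Route A — deposit ILS, sell forward: 1,800,000 × 1.021375 × 138.035 = HUF 253,773,896.63.
Route B — convert at spot, deposit HUF: 1,800,000 × 129.942 × 1.107000 = HUF 258,922,429.20.
The quoted forward undervalues ILS, so borrow ILS, convert to HUF at spot, deposit the HUF at 8.56%, and buy ILS forward at 138.035 to cover the loan.
The gap between the two covered legs is HUF 5,148,533.

HUF 5,148,533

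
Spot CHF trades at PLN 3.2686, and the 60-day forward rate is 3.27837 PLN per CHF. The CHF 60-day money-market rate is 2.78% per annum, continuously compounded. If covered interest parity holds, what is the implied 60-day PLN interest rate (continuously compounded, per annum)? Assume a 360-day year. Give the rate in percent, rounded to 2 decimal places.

4.57%

T = 60/360 years.
By CIP, F/S equals the PLN-to-CHF growth ratio: 3.27837/3.2686 = 1.0029890.
CHF growth factor: e^(0.0278×60/360) = 1.0046441.
Hence g_PLN = 1.007647.
r = ln(1.007647)/(60/360) = 0.045707 → 4.57%.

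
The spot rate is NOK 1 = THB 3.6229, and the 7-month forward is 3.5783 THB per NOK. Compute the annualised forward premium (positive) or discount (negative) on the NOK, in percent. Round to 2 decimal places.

T = 7/12 years.
(F − S)/S = (3.5783 − 3.6229)/3.6229 = -0.0123106.
Annualise by dividing by T: -0.0123106 / (7/12) = -0.021104 → -2.11%.

-2.11%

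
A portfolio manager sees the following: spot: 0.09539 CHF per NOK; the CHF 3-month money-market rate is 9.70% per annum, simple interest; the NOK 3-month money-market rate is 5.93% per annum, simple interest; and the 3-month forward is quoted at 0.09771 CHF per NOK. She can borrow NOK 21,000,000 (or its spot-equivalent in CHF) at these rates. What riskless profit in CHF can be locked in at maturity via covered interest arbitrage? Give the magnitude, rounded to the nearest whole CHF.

CHF 30,562

T = 3/12 years.
Route A — deposit NOK, sell forward: 21,000,000 × 1.014825 × 0.09771 = CHF 2,082,329.57.
Route B — convert at spot, deposit CHF: 21,000,000 × 0.09539 × 1.024250 = CHF 2,051,767.36.
The quoted forward overvalues NOK, so borrow CHF, buy NOK at spot, deposit the NOK at 5.93%, and sell the proceeds forward at 0.09771.
Profit = 2,082,329.57 − 2,051,767.36 = CHF 30,562.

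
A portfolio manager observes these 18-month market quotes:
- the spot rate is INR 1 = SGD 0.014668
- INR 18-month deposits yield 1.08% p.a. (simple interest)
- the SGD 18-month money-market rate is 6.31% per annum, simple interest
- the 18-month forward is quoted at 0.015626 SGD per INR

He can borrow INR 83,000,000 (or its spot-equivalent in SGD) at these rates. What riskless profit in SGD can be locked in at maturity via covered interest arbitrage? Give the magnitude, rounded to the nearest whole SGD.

SGD 14,706

T = 18/12 years.
Invest the INR and cover forward: 83,000,000 × 1.016200 × 0.015626 = SGD 1,317,968.72.
Convert at spot and invest in SGD: 83,000,000 × 0.014668 × 1.094650 = SGD 1,332,675.07.
The quoted forward undervalues INR, so borrow INR, convert to SGD at spot, deposit the SGD at 6.31%, and buy INR forward at 0.015626 to cover the loan.
Arbitrage profit = |1,317,968.72 − 1,332,675.07| = SGD 14,706.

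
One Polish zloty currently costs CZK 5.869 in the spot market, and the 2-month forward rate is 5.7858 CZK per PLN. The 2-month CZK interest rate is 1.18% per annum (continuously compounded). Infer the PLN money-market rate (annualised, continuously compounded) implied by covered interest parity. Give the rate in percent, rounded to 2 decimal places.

T = 2/12 years.
F/S = 5.7858/5.869 = 0.9858238 = (growth of CZK) / (growth of PLN).
CZK growth factor: e^(0.0118×2/12) = 1.0019686.
So the PLN growth factor = 1.016377.
Take logs: ln 1.016377 / (2/12) = 0.097466, so 9.75%.

9.75%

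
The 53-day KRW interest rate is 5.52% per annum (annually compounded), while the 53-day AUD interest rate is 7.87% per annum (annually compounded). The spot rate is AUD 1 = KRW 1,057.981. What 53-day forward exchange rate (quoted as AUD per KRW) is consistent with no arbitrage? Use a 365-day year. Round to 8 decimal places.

0.00094822

T = 53/365 years.
KRW accumulates by (1 + 0.0552)^(53/365) = 1.0078325.
AUD growth factor: (1 + 0.0787)^(53/365) = 1.011061.
Forward (KRW per AUD) = 1057.981 × 1.0078325 / 1.011061 = 1054.603.
Invert for AUD per KRW: 1 / 1054.603 = 0.00094822.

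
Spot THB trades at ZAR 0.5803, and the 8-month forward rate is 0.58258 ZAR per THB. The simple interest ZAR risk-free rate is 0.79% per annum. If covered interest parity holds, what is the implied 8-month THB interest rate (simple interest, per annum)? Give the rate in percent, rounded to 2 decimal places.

0.20%

T = 8/12 years.
F/S = 0.58258/0.5803 = 1.0039290 = (growth of ZAR) / (growth of THB).
The ZAR side grows by 1 + 0.0079×8/12 = 1.0052667.
So the THB growth factor = 1.0013325.
r = (1.0013325 − 1)/(8/12) = 0.001999 → 0.20%.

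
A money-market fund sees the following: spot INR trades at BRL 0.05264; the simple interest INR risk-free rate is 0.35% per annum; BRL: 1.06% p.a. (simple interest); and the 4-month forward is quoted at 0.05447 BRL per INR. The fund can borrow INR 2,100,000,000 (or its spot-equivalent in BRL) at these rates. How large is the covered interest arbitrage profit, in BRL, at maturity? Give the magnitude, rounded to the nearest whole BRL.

T = 4/12 years.
Keep in INR, deliver into the forward: 2,100,000,000·1.00116666667·0.05447 = BRL 114,520,451.50.
Swap to BRL now, deposit: 2,100,000,000·0.05264·1.00353333333 = BRL 110,934,588.80.
The quoted forward overvalues INR, so borrow BRL, buy INR at spot, deposit the INR at 0.35%, and sell the proceeds forward at 0.05447.
The gap between the two covered legs is BRL 3,585,863.

BRL 3,585,863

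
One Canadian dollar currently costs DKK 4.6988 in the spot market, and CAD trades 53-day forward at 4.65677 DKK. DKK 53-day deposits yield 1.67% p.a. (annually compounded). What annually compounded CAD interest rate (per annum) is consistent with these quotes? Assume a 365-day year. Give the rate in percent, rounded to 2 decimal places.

8.16%

T = 53/365 years.
By CIP, F/S equals the DKK-to-CAD growth ratio: 4.65677/4.6988 = 0.9910552.
DKK growth factor: (1 + 0.0167)^(53/365) = 1.0024078.
Hence g_CAD = 1.0114551.
r = 1.0114551^(365/53) − 1 = 0.081599 → 8.16%.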